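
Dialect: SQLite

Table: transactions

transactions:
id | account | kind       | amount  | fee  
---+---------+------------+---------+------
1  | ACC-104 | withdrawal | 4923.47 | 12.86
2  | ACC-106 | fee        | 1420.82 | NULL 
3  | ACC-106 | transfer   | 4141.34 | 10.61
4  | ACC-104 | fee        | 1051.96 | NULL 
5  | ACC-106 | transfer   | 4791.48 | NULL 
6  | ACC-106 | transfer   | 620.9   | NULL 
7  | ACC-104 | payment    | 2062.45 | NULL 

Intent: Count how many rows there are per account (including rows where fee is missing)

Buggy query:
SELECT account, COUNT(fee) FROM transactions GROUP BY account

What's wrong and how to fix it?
Bug: COUNT(fee) skips NULLs, so groups with missing fee are undercounted

Fix: Replace COUNT(fee) with COUNT(*)

Corrected query:
SELECT account, COUNT(*) FROM transactions GROUP BY account

Result:
account | COUNT(*)
--------+---------
ACC-104 | 3       
ACC-106 | 4       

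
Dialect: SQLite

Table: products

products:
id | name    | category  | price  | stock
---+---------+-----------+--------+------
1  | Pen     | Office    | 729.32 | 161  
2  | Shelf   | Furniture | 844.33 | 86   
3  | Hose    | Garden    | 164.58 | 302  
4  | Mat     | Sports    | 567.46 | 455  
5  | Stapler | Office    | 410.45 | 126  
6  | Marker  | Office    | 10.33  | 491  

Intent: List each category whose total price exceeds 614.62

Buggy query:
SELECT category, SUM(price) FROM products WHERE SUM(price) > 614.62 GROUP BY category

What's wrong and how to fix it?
Bug: Aggregate functions cannot appear in a WHERE clause

Fix: Use HAVING (which filters groups after aggregation) instead of WHERE

Corrected query:
SELECT category, SUM(price) FROM products GROUP BY category HAVING SUM(price) > 614.62

Result:
category  | SUM(price)
----------+-----------
Furniture | 844.33    
Office    | 1150.1    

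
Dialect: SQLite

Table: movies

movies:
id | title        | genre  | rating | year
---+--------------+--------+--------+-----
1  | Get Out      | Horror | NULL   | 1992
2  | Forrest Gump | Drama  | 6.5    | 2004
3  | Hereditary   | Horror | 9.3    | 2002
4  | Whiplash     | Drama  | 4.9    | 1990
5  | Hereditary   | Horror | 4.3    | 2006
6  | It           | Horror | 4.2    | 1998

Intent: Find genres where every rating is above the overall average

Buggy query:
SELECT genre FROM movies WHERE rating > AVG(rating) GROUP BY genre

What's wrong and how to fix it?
Bug: WHERE evaluates per row before aggregation, so AVG() is unavailable

Fix: Compute the overall average in a scalar subquery and compare each group's MIN against it in HAVING

Corrected query:
SELECT genre FROM movies GROUP BY genre HAVING MIN(rating) > (SELECT AVG(rating) FROM movies)

Result:
(no rows)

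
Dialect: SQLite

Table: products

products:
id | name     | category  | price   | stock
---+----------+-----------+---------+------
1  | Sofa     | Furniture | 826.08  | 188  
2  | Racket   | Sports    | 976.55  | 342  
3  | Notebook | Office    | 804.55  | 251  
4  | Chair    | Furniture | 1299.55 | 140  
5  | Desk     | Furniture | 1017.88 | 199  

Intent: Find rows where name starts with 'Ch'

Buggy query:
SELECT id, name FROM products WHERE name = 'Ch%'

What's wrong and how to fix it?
Bug: Wildcards only work with LIKE; '=' treats '%' as a literal character

Fix: Use LIKE for wildcard pattern matching

Corrected query:
SELECT id, name FROM products WHERE name LIKE 'Ch%'

Result:
id | name 
---+------
4  | Chair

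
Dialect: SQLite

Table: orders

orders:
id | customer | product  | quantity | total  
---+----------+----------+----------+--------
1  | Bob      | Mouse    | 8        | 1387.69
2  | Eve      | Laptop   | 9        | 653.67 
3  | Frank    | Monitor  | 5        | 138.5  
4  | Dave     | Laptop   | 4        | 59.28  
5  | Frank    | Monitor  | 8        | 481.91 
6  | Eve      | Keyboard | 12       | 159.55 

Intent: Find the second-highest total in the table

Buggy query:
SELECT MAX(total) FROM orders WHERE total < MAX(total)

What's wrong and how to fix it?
Bug: The inner MAX is an aggregate inside WHERE, which is not allowed

Fix: Compute the overall MAX in a subquery, then take MAX of rows below it

Corrected query:
SELECT MAX(total) FROM orders WHERE total < (SELECT MAX(total) FROM orders)

Result:
MAX(total)
----------
653.67    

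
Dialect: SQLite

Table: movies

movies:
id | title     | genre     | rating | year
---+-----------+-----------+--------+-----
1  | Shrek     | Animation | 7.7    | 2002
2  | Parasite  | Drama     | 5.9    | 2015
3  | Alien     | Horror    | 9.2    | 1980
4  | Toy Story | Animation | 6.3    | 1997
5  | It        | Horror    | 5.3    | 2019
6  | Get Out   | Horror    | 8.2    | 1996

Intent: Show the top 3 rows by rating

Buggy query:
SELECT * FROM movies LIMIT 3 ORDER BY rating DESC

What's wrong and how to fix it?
Bug: ORDER BY cannot follow LIMIT; LIMIT is the final clause

Fix: Swap the clauses: ORDER BY first, then LIMIT

Corrected query:
SELECT * FROM movies ORDER BY rating DESC LIMIT 3

Result:
id | title   | genre     | rating | year
---+---------+-----------+--------+-----
3  | Alien   | Horror    | 9.2    | 1980
6  | Get Out | Horror    | 8.2    | 1996
1  | Shrek   | Animation | 7.7    | 2002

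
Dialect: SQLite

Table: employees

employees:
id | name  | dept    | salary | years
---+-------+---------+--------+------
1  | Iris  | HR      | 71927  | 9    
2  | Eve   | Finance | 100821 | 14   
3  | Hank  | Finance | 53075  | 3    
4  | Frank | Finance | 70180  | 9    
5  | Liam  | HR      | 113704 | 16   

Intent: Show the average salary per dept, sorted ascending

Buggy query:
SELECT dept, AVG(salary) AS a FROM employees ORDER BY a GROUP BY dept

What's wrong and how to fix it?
Bug: GROUP BY must precede ORDER BY

Fix: Move ORDER BY to the end, after GROUP BY

Corrected query:
SELECT dept, AVG(salary) AS a FROM employees GROUP BY dept ORDER BY a

Result:
dept    | a      
--------+--------
Finance | 74692  
HR      | 92815.5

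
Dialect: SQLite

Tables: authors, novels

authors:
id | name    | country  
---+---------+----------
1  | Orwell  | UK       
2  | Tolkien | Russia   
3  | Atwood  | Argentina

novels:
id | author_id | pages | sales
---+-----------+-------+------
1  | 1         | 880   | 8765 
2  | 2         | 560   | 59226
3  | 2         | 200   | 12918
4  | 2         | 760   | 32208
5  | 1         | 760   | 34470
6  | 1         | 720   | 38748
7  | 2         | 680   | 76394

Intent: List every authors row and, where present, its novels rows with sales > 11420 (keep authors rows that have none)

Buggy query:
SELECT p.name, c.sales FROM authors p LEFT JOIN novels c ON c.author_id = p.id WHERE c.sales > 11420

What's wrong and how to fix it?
Bug: A WHERE condition on the right-hand table after LEFT JOIN drops unmatched parents

Fix: Put 'c.sales > 11420' in the JOIN's ON clause instead of WHERE

Corrected query:
SELECT p.name, c.sales FROM authors p LEFT JOIN novels c ON c.author_id = p.id AND c.sales > 11420

Result:
name    | sales
--------+------
Orwell  | 34470
Orwell  | 38748
Tolkien | 12918
Tolkien | 32208
Tolkien | 59226
Tolkien | 76394
Atwood  | NULL 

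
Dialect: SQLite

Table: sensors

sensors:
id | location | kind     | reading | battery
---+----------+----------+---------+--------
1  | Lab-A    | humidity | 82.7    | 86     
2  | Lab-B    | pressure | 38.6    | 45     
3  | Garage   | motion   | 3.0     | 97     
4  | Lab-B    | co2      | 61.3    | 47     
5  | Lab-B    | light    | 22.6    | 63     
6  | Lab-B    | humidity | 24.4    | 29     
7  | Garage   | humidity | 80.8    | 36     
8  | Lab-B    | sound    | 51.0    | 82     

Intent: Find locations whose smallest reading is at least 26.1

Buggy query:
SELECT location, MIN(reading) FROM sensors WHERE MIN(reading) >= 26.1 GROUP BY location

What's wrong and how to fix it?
Bug: MIN() in WHERE is a misuse of aggregate

Fix: Replace WHERE with HAVING after the GROUP BY

Corrected query:
SELECT location, MIN(reading) FROM sensors GROUP BY location HAVING MIN(reading) >= 26.1

Result:
location | MIN(reading)
---------+-------------
Lab-A    | 82.7        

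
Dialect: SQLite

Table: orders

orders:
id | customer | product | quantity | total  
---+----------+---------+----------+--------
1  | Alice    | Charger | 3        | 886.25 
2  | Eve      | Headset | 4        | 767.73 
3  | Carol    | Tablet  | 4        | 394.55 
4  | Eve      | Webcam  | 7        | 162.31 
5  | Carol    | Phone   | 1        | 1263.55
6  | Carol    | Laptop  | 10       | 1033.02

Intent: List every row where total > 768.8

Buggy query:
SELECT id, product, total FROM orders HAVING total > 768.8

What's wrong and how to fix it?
Bug: HAVING filters the output of aggregation, but this query has no GROUP BY and no aggregate functions, so SQLite rejects it (HAVING clause on a non-aggregate query); the condition here is per row

Fix: Replace HAVING with WHERE since the condition applies to individual rows

Corrected query:
SELECT id, product, total FROM orders WHERE total > 768.8

Result:
id | product | total  
---+---------+--------
1  | Charger | 886.25 
5  | Phone   | 1263.55
6  | Laptop  | 1033.02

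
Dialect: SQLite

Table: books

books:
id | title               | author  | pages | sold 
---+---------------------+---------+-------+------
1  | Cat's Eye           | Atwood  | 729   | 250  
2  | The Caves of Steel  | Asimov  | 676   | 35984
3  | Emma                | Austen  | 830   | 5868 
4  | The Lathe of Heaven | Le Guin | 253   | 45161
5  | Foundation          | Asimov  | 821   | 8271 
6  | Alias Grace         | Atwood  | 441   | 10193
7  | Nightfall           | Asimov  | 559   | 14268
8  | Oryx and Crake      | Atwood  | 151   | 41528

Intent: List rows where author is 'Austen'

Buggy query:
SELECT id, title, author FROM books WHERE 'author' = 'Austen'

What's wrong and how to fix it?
Bug: 'author' in single quotes is a string literal, not the column; the comparison is literal-vs-literal and never true

Fix: Remove the quotes around the column name (or use double quotes for an identifier)

Corrected query:
SELECT id, title, author FROM books WHERE author = 'Austen'

Result:
id | title | author
---+-------+-------
3  | Emma  | Austen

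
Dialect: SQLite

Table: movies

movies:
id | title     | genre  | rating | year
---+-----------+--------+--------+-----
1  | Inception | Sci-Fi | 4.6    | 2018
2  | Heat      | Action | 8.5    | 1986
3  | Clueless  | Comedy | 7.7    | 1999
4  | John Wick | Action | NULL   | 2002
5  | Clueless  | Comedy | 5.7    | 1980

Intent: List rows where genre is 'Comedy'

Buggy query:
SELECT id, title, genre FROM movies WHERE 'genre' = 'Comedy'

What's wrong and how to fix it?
Bug: Single quotes denote string literals in SQL; the column name is being compared as a constant string

Fix: Remove the quotes around the column name (or use double quotes for an identifier)

Corrected query:
SELECT id, title, genre FROM movies WHERE genre = 'Comedy'

Result:
id | title    | genre 
---+----------+-------
3  | Clueless | Comedy
5  | Clueless | Comedy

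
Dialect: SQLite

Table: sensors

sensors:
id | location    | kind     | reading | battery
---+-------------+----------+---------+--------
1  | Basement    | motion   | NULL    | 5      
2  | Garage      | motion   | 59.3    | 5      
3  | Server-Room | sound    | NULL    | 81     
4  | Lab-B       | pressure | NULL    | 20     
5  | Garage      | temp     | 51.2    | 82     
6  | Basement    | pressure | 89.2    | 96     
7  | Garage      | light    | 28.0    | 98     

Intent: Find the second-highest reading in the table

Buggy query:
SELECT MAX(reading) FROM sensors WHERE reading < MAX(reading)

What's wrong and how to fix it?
Bug: MAX(reading) on the right of the comparison is an aggregate-in-WHERE error

Fix: Put the inner MAX in a scalar subquery

Corrected query:
SELECT MAX(reading) FROM sensors WHERE reading < (SELECT MAX(reading) FROM sensors)

Result:
MAX(reading)
------------
59.3        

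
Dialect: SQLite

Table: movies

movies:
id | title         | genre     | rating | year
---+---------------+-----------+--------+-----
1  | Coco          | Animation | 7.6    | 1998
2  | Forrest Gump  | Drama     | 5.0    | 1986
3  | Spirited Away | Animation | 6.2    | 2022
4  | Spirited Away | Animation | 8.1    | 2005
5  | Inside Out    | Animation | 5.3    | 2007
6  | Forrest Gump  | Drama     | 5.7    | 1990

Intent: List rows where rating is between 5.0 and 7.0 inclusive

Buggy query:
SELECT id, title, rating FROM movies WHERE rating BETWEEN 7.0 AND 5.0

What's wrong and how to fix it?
Bug: BETWEEN expects the lower bound first; with 7.0 AND 5.0 the range is empty

Fix: Swap the bounds so the smaller value comes first

Corrected query:
SELECT id, title, rating FROM movies WHERE rating BETWEEN 5.0 AND 7.0

Result:
id | title         | rating
---+---------------+-------
2  | Forrest Gump  | 5     
3  | Spirited Away | 6.2   
5  | Inside Out    | 5.3   
6  | Forrest Gump  | 5.7   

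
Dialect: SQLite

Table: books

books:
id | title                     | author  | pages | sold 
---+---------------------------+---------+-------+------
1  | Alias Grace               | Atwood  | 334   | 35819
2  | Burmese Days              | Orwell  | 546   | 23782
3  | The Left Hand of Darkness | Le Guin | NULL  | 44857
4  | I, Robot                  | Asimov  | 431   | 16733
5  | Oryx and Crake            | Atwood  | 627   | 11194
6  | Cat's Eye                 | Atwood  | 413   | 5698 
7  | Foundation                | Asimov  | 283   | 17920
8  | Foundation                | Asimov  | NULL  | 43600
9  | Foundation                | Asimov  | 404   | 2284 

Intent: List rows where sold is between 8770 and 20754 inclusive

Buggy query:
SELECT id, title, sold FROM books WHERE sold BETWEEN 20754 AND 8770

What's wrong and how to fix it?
Bug: The bounds are reversed; BETWEEN a AND b requires a <= b to match anything

Fix: Swap the bounds so the smaller value comes first

Corrected query:
SELECT id, title, sold FROM books WHERE sold BETWEEN 8770 AND 20754

Result:
id | title          | sold 
---+----------------+------
4  | I, Robot       | 16733
5  | Oryx and Crake | 11194
7  | Foundation     | 17920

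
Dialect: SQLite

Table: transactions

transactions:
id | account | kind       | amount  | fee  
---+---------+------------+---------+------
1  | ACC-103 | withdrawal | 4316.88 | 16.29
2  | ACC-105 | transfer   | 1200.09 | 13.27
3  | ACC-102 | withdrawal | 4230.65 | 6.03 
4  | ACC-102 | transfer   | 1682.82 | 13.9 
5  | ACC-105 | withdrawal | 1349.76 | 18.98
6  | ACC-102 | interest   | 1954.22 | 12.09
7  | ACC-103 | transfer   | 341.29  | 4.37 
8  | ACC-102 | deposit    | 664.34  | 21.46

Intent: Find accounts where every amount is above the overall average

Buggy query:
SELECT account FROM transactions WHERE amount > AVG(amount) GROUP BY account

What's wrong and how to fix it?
Bug: WHERE evaluates per row before aggregation, so AVG() is unavailable

Fix: Use a subquery for AVG and a HAVING MIN(...) filter so the condition holds for every row in the group

Corrected query:
SELECT account FROM transactions GROUP BY account HAVING MIN(amount) > (SELECT AVG(amount) FROM transactions)

Result:
(no rows)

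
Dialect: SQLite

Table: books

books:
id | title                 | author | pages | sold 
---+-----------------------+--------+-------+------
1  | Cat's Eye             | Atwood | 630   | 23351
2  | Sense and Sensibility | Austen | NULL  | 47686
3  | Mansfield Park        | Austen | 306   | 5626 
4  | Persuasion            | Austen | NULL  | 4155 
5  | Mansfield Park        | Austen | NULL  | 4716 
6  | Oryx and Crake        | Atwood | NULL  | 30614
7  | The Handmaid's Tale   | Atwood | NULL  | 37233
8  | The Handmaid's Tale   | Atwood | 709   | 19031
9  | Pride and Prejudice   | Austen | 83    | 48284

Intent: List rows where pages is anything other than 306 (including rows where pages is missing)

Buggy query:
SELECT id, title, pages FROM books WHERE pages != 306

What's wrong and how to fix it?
Bug: Inequality against NULL is unknown, not true; rows with NULL are dropped

Fix: Handle NULL separately with IS NULL alongside the inequality

Corrected query:
SELECT id, title, pages FROM books WHERE pages != 306 OR pages IS NULL

Result:
id | title                 | pages
---+-----------------------+------
1  | Cat's Eye             | 630  
2  | Sense and Sensibility | NULL 
4  | Persuasion            | NULL 
5  | Mansfield Park        | NULL 
6  | Oryx and Crake        | NULL 
7  | The Handmaid's Tale   | NULL 
8  | The Handmaid's Tale   | 709  
9  | Pride and Prejudice   | 83   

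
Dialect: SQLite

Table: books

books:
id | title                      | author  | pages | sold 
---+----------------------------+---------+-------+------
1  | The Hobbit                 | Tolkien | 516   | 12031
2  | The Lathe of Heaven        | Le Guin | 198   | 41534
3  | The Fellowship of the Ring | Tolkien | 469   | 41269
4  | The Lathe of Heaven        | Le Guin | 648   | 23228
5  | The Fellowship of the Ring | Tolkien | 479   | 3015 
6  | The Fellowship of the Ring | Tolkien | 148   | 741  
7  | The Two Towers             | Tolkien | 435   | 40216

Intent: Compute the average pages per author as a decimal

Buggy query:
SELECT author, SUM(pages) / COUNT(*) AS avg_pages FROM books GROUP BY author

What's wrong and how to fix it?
Bug: Both operands are integers, so '/' performs integer division and truncates

Fix: Multiply by 1.0 (or CAST to REAL) to force floating-point division

Corrected query:
SELECT author, SUM(pages) * 1.0 / COUNT(*) AS avg_pages FROM books GROUP BY author

Result:
author  | avg_pages
--------+----------
Le Guin | 423      
Tolkien | 409.4    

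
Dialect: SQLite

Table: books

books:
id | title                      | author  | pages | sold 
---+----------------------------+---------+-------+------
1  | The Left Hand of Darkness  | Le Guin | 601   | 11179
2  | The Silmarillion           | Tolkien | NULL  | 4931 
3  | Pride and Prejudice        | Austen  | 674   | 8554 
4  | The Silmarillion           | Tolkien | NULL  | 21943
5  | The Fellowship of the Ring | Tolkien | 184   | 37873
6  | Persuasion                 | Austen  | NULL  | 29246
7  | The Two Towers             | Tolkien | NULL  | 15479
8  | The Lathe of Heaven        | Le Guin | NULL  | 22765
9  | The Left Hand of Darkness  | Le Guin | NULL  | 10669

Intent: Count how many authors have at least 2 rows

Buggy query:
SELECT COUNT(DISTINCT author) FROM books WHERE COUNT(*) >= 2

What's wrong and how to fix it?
Bug: WHERE filters individual rows, not groups, so a group-level COUNT is invalid there

Fix: Use a subquery that GROUPs and filters with HAVING, then count its rows

Corrected query:
SELECT COUNT(*) FROM (SELECT author FROM books GROUP BY author HAVING COUNT(*) >= 2)

Result:
COUNT(*)
--------
3       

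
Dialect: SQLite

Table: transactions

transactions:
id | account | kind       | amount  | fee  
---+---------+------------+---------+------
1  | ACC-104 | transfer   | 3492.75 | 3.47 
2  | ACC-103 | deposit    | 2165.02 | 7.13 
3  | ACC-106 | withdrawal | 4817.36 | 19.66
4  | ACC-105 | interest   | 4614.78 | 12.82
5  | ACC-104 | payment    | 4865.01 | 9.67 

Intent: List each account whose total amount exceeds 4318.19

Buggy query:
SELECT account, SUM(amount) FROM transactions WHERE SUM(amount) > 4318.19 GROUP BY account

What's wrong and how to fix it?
Bug: WHERE runs before GROUP BY, so aggregates aren't available there

Fix: Use HAVING (which filters groups after aggregation) instead of WHERE

Corrected query:
SELECT account, SUM(amount) FROM transactions GROUP BY account HAVING SUM(amount) > 4318.19

Result:
account | SUM(amount)
--------+------------
ACC-104 | 8357.76    
ACC-105 | 4614.78    
ACC-106 | 4817.36    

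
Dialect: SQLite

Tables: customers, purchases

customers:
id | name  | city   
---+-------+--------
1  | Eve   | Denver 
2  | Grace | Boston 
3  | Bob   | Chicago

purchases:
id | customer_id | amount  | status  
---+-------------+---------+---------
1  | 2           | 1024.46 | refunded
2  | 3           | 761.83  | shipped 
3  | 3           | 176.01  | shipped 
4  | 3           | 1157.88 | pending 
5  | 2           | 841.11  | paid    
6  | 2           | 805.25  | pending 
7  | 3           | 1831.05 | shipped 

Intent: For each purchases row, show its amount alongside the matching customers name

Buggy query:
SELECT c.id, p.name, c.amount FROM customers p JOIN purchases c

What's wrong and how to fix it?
Bug: Missing join condition: each purchases row is matched to all customers rows instead of just its own

Fix: Add ON c.customer_id = p.id to the JOIN

Corrected query:
SELECT c.id, p.name, c.amount FROM customers p JOIN purchases c ON c.customer_id = p.id

Result:
id | name  | amount 
---+-------+--------
1  | Grace | 1024.46
2  | Bob   | 761.83 
3  | Bob   | 176.01 
4  | Bob   | 1157.88
5  | Grace | 841.11 
6  | Grace | 805.25 
7  | Bob   | 1831.05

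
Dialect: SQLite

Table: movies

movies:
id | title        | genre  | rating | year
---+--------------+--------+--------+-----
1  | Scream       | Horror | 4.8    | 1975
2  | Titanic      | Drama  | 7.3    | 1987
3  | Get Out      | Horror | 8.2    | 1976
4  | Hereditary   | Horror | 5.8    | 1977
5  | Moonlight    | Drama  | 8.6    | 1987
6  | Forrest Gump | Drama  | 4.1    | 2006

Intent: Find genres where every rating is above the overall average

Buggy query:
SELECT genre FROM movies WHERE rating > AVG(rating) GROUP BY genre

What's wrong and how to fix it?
Bug: WHERE evaluates per row before aggregation, so AVG() is unavailable

Fix: Compute the overall average in a scalar subquery and compare each group's MIN against it in HAVING

Corrected query:
SELECT genre FROM movies GROUP BY genre HAVING MIN(rating) > (SELECT AVG(rating) FROM movies)

Result:
(no rows)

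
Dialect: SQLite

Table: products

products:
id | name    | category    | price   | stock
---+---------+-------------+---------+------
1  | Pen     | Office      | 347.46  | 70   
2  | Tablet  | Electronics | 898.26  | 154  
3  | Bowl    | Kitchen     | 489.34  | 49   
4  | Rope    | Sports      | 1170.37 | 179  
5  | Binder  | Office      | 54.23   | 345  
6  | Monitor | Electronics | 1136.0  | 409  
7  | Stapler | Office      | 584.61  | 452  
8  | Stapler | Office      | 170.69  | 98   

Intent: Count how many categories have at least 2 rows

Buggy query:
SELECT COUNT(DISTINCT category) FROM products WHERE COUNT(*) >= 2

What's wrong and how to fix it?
Bug: WHERE filters individual rows, not groups, so a group-level COUNT is invalid there

Fix: Use a subquery that GROUPs and filters with HAVING, then count its rows

Corrected query:
SELECT COUNT(*) FROM (SELECT category FROM products GROUP BY category HAVING COUNT(*) >= 2)

Result:
COUNT(*)
--------
2       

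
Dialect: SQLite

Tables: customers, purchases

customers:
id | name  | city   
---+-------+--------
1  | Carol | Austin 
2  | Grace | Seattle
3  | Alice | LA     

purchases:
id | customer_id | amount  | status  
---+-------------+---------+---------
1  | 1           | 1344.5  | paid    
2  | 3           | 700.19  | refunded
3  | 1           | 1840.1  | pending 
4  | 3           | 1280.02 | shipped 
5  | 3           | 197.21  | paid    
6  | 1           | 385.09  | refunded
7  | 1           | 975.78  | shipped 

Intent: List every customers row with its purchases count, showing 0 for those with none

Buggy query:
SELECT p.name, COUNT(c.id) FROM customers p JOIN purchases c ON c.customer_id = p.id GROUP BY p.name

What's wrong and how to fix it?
Bug: An inner join excludes parents with zero children

Fix: Switch to LEFT JOIN to retain unmatched parent rows

Corrected query:
SELECT p.name, COUNT(c.id) FROM customers p LEFT JOIN purchases c ON c.customer_id = p.id GROUP BY p.name

Result:
name  | COUNT(c.id)
------+------------
Alice | 3          
Carol | 4          
Grace | 0          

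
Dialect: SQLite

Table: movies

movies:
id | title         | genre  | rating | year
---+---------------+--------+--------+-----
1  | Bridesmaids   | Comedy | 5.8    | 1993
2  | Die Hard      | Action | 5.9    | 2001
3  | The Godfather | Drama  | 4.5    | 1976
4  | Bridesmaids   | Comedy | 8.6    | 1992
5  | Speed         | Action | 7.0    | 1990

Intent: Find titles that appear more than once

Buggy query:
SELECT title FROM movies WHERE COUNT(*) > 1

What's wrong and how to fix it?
Bug: WHERE can't reference COUNT(*); aggregates are computed after WHERE

Fix: GROUP BY title, then filter groups with HAVING COUNT(*) > 1

Corrected query:
SELECT title FROM movies GROUP BY title HAVING COUNT(*) > 1

Result:
title      
-----------
Bridesmaids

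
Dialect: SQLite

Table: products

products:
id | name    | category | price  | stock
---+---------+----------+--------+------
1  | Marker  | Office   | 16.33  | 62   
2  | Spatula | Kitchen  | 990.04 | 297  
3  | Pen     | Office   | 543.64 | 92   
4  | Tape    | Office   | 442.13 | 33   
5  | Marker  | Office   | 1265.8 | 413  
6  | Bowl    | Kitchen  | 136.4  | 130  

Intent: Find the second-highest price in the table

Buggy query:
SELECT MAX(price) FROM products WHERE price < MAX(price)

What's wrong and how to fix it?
Bug: MAX(price) on the right of the comparison is an aggregate-in-WHERE error

Fix: Compute the overall MAX in a subquery, then take MAX of rows below it

Corrected query:
SELECT MAX(price) FROM products WHERE price < (SELECT MAX(price) FROM products)

Result:
MAX(price)
----------
990.04    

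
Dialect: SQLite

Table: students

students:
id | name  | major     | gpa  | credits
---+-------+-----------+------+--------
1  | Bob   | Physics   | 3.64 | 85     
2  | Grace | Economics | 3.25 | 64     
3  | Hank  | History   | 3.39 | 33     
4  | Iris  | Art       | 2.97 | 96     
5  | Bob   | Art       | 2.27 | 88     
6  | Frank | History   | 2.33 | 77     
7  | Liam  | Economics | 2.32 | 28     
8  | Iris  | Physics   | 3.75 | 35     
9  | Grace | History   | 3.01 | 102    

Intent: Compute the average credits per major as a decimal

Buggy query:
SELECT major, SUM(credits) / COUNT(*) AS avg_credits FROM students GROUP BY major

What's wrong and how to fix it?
Bug: SUM(credits) and COUNT(*) are both integers; the division truncates the fractional part

Fix: Multiply by 1.0 (or CAST to REAL) to force floating-point division

Corrected query:
SELECT major, SUM(credits) * 1.0 / COUNT(*) AS avg_credits FROM students GROUP BY major

Result:
major     | avg_credits
----------+------------
Art       | 92         
Economics | 46         
History   | 70.666667  
Physics   | 60         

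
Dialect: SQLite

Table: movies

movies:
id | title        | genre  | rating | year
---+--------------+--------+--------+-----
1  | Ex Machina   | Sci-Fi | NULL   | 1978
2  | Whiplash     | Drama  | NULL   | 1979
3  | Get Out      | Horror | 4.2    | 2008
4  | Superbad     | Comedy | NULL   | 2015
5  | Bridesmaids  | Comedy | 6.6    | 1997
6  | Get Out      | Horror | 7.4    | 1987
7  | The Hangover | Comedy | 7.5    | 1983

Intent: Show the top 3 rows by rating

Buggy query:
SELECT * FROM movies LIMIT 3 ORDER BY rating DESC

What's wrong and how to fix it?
Bug: LIMIT must come after ORDER BY

Fix: Sort with ORDER BY, then apply LIMIT

Corrected query:
SELECT * FROM movies ORDER BY rating DESC LIMIT 3

Result:
id | title        | genre  | rating | year
---+--------------+--------+--------+-----
7  | The Hangover | Comedy | 7.5    | 1983
6  | Get Out      | Horror | 7.4    | 1987
5  | Bridesmaids  | Comedy | 6.6    | 1997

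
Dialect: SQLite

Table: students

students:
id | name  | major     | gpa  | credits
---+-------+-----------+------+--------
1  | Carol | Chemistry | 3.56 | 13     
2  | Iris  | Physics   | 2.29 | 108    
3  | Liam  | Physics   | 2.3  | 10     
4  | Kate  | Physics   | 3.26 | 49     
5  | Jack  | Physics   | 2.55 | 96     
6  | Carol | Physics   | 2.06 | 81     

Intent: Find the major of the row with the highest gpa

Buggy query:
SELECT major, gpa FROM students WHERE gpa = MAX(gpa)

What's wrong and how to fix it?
Bug: WHERE is evaluated per row; an aggregate over the whole table isn't defined there

Fix: Use a subquery: WHERE gpa = (SELECT MAX(gpa) FROM students)

Corrected query:
SELECT major, gpa FROM students WHERE gpa = (SELECT MAX(gpa) FROM students)

Result:
major     | gpa 
----------+-----
Chemistry | 3.56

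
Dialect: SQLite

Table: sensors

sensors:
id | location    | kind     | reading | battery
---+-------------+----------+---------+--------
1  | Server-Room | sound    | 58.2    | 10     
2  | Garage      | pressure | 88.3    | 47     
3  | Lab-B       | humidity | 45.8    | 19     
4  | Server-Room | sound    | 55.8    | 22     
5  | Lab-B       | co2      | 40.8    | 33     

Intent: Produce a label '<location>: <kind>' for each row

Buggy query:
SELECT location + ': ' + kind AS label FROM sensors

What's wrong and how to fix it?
Bug: SQLite uses || for string concatenation; + coerces text to numbers (yielding 0)

Fix: Use the || operator for string concatenation

Corrected query:
SELECT location || ': ' || kind AS label FROM sensors

Result:
label             
------------------
Server-Room: sound
Garage: pressure  
Lab-B: humidity   
Server-Room: sound
Lab-B: co2        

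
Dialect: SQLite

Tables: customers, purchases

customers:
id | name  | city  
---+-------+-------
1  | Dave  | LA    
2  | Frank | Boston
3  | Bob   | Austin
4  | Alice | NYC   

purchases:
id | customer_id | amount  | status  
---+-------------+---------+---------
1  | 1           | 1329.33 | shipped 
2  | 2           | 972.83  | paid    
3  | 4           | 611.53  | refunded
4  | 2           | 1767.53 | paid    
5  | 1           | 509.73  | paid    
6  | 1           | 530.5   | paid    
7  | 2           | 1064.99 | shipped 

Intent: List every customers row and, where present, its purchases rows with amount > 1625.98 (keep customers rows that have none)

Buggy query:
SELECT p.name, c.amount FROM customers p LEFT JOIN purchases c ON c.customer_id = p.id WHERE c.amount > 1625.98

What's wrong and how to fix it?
Bug: A WHERE condition on the right-hand table after LEFT JOIN drops unmatched parents

Fix: Put 'c.amount > 1625.98' in the JOIN's ON clause instead of WHERE

Corrected query:
SELECT p.name, c.amount FROM customers p LEFT JOIN purchases c ON c.customer_id = p.id AND c.amount > 1625.98

Result:
name  | amount 
------+--------
Dave  | NULL   
Frank | 1767.53
Bob   | NULL   
Alice | NULL   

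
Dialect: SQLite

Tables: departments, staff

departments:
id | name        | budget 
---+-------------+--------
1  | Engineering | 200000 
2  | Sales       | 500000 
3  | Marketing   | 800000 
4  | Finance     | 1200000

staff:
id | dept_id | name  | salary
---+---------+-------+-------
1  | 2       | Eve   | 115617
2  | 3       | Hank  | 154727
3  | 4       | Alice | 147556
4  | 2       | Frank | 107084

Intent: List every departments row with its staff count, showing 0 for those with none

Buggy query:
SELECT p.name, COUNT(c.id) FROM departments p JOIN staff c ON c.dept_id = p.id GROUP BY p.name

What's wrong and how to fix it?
Bug: INNER JOIN drops departments rows that have no matching staff rows

Fix: Switch to LEFT JOIN to retain unmatched parent rows

Corrected query:
SELECT p.name, COUNT(c.id) FROM departments p LEFT JOIN staff c ON c.dept_id = p.id GROUP BY p.name

Result:
name        | COUNT(c.id)
------------+------------
Engineering | 0          
Finance     | 1          
Marketing   | 1          
Sales       | 2          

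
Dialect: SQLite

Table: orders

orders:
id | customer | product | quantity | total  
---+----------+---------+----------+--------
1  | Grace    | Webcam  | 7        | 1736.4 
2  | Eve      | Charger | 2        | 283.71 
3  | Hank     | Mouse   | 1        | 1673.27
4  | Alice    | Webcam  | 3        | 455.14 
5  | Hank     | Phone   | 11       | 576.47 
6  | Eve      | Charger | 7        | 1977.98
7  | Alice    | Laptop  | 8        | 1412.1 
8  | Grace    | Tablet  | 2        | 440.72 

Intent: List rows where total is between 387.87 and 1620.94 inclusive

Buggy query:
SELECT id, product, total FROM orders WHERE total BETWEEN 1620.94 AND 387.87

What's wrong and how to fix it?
Bug: The bounds are reversed; BETWEEN a AND b requires a <= b to match anything

Fix: Write BETWEEN 387.87 AND 1620.94

Corrected query:
SELECT id, product, total FROM orders WHERE total BETWEEN 387.87 AND 1620.94

Result:
id | product | total 
---+---------+-------
4  | Webcam  | 455.14
5  | Phone   | 576.47
7  | Laptop  | 1412.1
8  | Tablet  | 440.72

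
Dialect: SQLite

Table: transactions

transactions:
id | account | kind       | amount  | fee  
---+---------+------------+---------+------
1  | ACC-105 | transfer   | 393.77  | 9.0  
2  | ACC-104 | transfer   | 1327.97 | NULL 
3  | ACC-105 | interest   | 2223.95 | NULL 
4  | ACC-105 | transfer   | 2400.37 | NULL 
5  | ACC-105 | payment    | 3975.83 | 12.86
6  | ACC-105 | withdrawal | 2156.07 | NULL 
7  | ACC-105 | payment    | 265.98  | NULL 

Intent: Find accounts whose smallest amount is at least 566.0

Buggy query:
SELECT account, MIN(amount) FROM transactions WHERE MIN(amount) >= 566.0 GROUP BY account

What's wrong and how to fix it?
Bug: MIN() in WHERE is a misuse of aggregate

Fix: Use HAVING for the per-group MIN condition

Corrected query:
SELECT account, MIN(amount) FROM transactions GROUP BY account HAVING MIN(amount) >= 566.0

Result:
account | MIN(amount)
--------+------------
ACC-104 | 1327.97    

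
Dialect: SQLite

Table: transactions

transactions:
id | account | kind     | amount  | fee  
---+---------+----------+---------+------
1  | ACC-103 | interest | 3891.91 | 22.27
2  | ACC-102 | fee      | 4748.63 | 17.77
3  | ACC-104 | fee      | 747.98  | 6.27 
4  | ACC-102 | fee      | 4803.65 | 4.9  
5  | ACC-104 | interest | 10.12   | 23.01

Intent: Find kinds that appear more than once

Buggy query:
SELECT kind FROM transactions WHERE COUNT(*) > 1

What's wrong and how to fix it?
Bug: COUNT(*) is an aggregate and cannot be used in WHERE

Fix: Group first, then use HAVING for the count condition

Corrected query:
SELECT kind FROM transactions GROUP BY kind HAVING COUNT(*) > 1

Result:
kind    
--------
fee     
interest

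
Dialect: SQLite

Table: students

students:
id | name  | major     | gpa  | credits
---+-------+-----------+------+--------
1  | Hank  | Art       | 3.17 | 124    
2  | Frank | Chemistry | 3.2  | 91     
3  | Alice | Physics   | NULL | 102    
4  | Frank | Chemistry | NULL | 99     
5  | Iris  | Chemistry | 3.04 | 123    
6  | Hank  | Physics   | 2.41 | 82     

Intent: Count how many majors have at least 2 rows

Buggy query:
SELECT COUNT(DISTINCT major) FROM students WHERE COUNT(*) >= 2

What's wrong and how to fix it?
Bug: WHERE filters individual rows, not groups, so a group-level COUNT is invalid there

Fix: Use a subquery that GROUPs and filters with HAVING, then count its rows

Corrected query:
SELECT COUNT(*) FROM (SELECT major FROM students GROUP BY major HAVING COUNT(*) >= 2)

Result:
COUNT(*)
--------
2       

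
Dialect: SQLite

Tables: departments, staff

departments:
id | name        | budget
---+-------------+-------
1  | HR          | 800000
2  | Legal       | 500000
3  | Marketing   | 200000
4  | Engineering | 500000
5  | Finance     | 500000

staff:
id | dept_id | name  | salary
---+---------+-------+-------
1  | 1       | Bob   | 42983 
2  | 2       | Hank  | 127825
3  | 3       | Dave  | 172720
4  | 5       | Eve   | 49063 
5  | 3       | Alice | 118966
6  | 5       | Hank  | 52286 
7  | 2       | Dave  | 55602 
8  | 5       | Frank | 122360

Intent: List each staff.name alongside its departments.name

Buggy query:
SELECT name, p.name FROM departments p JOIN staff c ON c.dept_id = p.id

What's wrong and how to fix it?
Bug: 'name' exists in both joined tables, so the database can't tell which one is meant

Fix: Prefix ambiguous columns with the table alias

Corrected query:
SELECT c.name, p.name FROM departments p JOIN staff c ON c.dept_id = p.id

Result:
name  | name     
------+----------
Bob   | HR       
Hank  | Legal    
Dave  | Marketing
Eve   | Finance  
Alice | Marketing
Hank  | Finance  
Dave  | Legal    
Frank | Finance  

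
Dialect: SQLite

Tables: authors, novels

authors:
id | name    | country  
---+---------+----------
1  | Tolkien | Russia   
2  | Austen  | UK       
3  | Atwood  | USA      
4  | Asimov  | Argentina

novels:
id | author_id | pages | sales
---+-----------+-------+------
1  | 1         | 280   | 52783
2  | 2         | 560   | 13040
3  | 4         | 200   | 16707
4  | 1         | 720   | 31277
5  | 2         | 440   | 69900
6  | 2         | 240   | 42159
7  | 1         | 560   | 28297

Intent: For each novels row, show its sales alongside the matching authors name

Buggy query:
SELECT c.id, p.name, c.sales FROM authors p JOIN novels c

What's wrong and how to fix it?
Bug: Missing join condition: each novels row is matched to all authors rows instead of just its own

Fix: Add ON c.author_id = p.id to the JOIN

Corrected query:
SELECT c.id, p.name, c.sales FROM authors p JOIN novels c ON c.author_id = p.id

Result:
id | name    | sales
---+---------+------
1  | Tolkien | 52783
2  | Austen  | 13040
3  | Asimov  | 16707
4  | Tolkien | 31277
5  | Austen  | 69900
6  | Austen  | 42159
7  | Tolkien | 28297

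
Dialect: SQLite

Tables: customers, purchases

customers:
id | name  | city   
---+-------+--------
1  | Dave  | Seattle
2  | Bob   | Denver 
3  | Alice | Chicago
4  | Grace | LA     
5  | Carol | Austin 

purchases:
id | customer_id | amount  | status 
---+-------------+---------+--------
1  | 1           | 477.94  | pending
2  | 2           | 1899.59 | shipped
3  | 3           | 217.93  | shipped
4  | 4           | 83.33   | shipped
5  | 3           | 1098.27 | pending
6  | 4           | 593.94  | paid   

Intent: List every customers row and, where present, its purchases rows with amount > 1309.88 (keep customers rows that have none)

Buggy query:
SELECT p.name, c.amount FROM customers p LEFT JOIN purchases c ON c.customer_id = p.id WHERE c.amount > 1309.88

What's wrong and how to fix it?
Bug: Filtering c.amount in WHERE discards the NULL rows produced by LEFT JOIN, turning it into an inner join

Fix: Move the right-table condition into the ON clause so unmatched parents are kept

Corrected query:
SELECT p.name, c.amount FROM customers p LEFT JOIN purchases c ON c.customer_id = p.id AND c.amount > 1309.88

Result:
name  | amount 
------+--------
Dave  | NULL   
Bob   | 1899.59
Alice | NULL   
Grace | NULL   
Carol | NULL   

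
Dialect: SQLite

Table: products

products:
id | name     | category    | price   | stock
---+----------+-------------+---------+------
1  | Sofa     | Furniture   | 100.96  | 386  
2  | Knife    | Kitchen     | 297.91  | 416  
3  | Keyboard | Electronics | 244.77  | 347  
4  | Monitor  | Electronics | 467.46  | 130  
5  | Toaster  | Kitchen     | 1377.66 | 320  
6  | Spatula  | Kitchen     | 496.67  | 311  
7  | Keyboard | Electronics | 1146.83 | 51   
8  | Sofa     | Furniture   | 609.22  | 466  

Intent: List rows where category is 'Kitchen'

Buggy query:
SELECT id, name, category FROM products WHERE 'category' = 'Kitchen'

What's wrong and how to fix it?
Bug: Single quotes denote string literals in SQL; the column name is being compared as a constant string

Fix: Remove the quotes around the column name (or use double quotes for an identifier)

Corrected query:
SELECT id, name, category FROM products WHERE category = 'Kitchen'

Result:
id | name    | category
---+---------+---------
2  | Knife   | Kitchen 
5  | Toaster | Kitchen 
6  | Spatula | Kitchen 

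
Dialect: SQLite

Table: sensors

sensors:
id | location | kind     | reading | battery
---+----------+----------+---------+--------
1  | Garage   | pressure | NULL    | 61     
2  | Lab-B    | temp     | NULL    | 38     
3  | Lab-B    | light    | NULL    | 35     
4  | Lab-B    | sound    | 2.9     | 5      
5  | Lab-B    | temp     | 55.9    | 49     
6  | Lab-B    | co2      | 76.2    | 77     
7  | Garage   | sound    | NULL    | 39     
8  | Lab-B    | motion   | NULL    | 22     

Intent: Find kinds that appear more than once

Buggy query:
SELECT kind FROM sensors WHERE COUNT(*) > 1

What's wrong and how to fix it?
Bug: WHERE can't reference COUNT(*); aggregates are computed after WHERE

Fix: GROUP BY kind, then filter groups with HAVING COUNT(*) > 1

Corrected query:
SELECT kind FROM sensors GROUP BY kind HAVING COUNT(*) > 1

Result:
kind 
-----
sound
temp 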